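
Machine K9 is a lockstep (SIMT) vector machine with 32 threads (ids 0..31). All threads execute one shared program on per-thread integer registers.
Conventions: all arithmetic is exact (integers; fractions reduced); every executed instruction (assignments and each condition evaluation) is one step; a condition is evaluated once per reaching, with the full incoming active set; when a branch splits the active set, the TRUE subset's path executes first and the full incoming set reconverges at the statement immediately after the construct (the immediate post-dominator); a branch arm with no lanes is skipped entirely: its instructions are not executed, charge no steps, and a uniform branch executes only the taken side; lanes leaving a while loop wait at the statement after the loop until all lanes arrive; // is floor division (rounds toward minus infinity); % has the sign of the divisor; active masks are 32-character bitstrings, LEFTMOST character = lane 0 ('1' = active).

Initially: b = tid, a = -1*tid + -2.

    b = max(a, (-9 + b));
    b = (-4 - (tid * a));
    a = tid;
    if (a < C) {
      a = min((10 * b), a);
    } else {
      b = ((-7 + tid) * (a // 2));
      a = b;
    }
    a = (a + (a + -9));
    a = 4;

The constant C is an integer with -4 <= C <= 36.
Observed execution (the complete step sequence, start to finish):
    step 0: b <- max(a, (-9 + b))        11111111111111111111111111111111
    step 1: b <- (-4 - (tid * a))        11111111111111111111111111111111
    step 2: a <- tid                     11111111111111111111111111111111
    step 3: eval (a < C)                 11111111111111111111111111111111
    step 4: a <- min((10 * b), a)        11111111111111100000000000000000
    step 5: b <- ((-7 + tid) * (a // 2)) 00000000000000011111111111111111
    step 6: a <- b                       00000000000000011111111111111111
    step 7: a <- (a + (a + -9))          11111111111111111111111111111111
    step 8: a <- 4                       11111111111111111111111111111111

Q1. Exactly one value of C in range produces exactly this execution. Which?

Answer: C = 15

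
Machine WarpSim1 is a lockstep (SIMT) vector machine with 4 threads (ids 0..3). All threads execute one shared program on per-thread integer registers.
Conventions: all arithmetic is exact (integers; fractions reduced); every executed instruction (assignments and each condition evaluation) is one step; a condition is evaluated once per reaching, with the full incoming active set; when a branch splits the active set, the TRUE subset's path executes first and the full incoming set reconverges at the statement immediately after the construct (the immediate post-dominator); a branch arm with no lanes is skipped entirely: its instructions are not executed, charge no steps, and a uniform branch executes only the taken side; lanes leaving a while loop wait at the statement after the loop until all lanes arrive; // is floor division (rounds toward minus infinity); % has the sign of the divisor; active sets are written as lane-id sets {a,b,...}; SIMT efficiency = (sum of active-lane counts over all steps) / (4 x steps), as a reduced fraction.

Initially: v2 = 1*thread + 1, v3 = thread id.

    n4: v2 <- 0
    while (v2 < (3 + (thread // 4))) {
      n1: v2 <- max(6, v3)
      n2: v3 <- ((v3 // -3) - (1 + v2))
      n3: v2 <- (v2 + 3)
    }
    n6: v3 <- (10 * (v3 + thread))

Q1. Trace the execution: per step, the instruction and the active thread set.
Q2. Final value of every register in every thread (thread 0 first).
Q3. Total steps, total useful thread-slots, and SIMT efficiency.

step 0: v2 <- 0                      {0,1,2,3}
step 1: eval (v2 < (3 + (thread // 4))) {0,1,2,3}
step 2: v2 <- max(6, v3)             {0,1,2,3}
step 3: v3 <- ((v3 // -3) - (1 + v2)) {0,1,2,3}
step 4: v2 <- (v2 + 3)               {0,1,2,3}
step 5: eval (v2 < (3 + (thread // 4))) {0,1,2,3}
step 6: v3 <- (10 * (v3 + thread))   {0,1,2,3}

Answer: 7 steps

v2: 9,9,9,9
v3: -70,-70,-60,-50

steps = 7; useful = 28; efficiency = 28/28 = 1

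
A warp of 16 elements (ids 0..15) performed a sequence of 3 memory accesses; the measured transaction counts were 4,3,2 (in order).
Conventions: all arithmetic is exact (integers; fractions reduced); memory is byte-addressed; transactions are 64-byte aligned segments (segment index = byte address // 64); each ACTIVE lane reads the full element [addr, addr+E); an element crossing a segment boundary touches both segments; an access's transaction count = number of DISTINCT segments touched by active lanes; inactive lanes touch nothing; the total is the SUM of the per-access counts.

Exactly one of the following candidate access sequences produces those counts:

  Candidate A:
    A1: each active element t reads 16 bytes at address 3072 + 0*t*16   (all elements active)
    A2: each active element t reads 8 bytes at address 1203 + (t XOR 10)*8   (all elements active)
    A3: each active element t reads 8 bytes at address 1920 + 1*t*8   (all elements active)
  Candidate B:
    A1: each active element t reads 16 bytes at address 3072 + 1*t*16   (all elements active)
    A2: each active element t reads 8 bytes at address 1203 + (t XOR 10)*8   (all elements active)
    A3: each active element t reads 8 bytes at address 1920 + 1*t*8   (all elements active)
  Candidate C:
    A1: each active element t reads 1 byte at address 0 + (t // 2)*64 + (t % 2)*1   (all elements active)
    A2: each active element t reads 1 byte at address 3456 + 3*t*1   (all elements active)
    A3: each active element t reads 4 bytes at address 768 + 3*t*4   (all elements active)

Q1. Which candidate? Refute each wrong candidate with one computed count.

A: A1 gives 1 transaction, not 4
C: A1 gives 8 transactions, not 4
B: all counts match (4,3,2)

Answer: B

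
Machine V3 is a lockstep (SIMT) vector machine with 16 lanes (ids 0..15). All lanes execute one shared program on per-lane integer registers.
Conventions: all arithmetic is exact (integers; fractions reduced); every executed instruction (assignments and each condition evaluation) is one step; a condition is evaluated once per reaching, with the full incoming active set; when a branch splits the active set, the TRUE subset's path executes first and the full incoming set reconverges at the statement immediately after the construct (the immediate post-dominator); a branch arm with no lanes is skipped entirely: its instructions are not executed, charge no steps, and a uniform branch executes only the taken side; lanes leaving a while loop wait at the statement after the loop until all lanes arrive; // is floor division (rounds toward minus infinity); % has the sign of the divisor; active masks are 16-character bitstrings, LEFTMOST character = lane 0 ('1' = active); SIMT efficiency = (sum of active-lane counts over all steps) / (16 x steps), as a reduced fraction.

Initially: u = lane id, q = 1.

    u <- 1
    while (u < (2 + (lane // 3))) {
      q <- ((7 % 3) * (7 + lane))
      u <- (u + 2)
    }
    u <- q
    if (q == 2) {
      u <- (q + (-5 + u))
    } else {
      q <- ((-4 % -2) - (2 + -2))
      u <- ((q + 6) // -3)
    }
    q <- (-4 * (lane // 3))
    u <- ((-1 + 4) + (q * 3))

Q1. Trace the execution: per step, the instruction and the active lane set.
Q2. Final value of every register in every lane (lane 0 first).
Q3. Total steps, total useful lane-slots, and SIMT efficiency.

step 0: u <- 1                       1111111111111111
step 1: eval (u < (2 + (lane // 3))) 1111111111111111
step 2: q <- ((7 % 3) * (7 + lane))  1111111111111111
step 3: u <- (u + 2)                 1111111111111111
step 4: eval (u < (2 + (lane // 3))) 1111111111111111
step 5: q <- ((7 % 3) * (7 + lane))  0000001111111111
step 6: u <- (u + 2)                 0000001111111111
step 7: eval (u < (2 + (lane // 3))) 0000001111111111
step 8: q <- ((7 % 3) * (7 + lane))  0000000000001111
step 9: u <- (u + 2)                 0000000000001111
step 10: eval (u < (2 + (lane // 3))) 0000000000001111
step 11: u <- q                       1111111111111111
step 12: eval (q == 2)                1111111111111111
step 13: q <- ((-4 % -2) - (2 + -2))  1111111111111111
step 14: u <- ((q + 6) // -3)         1111111111111111
step 15: q <- (-4 * (lane // 3))      1111111111111111
step 16: u <- ((-1 + 4) + (q * 3))    1111111111111111

Answer: 17 steps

u: 3,3,3,-9,-9,-9,-21,-21,-21,-33,-33,-33,-45,-45,-45,-57
q: 0,0,0,-4,-4,-4,-8,-8,-8,-12,-12,-12,-16,-16,-16,-20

steps = 17; useful = 218; efficiency = 218/272 = 109/136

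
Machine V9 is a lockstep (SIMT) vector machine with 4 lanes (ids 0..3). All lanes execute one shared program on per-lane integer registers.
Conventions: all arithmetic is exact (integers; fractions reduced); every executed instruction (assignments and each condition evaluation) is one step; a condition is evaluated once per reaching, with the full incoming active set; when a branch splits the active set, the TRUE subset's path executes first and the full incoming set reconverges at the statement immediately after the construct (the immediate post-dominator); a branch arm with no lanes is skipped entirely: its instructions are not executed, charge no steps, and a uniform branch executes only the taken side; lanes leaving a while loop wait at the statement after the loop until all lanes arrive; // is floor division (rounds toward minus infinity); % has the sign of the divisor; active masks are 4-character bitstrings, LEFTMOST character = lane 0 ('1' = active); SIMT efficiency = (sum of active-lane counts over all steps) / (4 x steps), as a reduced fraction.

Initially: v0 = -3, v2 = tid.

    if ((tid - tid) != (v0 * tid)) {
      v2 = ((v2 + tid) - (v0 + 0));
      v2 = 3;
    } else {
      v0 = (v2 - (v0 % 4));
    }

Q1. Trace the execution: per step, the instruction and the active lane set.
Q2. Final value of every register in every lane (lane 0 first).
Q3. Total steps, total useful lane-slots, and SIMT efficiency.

step 0: eval ((tid - tid) != (v0 * tid)) 1111
step 1: v2 <- ((v2 + tid) - (v0 + 0)) 0111
step 2: v2 <- 3                      0111
step 3: v0 <- (v2 - (v0 % 4))        1000

Answer: 4 steps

v0: -1,-3,-3,-3
v2: 0,3,3,3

steps = 4; useful = 11; efficiency = 11/16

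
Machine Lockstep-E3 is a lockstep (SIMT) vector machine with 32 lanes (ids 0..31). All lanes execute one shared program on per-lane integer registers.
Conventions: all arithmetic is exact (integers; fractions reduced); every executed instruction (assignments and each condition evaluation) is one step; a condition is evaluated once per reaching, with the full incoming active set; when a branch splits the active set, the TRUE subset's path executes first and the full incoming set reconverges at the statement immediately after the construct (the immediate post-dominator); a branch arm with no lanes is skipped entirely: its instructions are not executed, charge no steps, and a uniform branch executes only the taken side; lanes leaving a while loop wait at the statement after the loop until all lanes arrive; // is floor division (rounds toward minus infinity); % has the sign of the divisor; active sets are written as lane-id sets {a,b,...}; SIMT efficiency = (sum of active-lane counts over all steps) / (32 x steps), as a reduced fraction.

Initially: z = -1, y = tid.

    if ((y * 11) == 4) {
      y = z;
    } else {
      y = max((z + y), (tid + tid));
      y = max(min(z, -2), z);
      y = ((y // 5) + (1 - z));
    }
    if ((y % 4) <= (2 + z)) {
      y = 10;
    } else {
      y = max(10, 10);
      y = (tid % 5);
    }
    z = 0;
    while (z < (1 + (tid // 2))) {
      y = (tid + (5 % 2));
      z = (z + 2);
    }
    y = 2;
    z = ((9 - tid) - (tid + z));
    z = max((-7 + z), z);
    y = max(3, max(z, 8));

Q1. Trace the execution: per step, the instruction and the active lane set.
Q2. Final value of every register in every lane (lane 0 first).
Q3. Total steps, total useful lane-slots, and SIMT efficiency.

step 0: eval ((y * 11) == 4)         {0,1,2,3,4,5,6,7,8,9,10,11,12,13,14,15,16,17,18,19,20,21,22,23,24,25,26,27,28,29,30,31}
step 1: y <- max((z + y), (tid + tid)) {0,1,2,3,4,5,6,7,8,9,10,11,12,13,14,15,16,17,18,19,20,21,22,23,24,25,26,27,28,29,30,31}
step 2: y <- max(min(z, -2), z)      {0,1,2,3,4,5,6,7,8,9,10,11,12,13,14,15,16,17,18,19,20,21,22,23,24,25,26,27,28,29,30,31}
step 3: y <- ((y // 5) + (1 - z))    {0,1,2,3,4,5,6,7,8,9,10,11,12,13,14,15,16,17,18,19,20,21,22,23,24,25,26,27,28,29,30,31}
step 4: eval ((y % 4) <= (2 + z))    {0,1,2,3,4,5,6,7,8,9,10,11,12,13,14,15,16,17,18,19,20,21,22,23,24,25,26,27,28,29,30,31}
step 5: y <- 10                      {0,1,2,3,4,5,6,7,8,9,10,11,12,13,14,15,16,17,18,19,20,21,22,23,24,25,26,27,28,29,30,31}
step 6: z <- 0                       {0,1,2,3,4,5,6,7,8,9,10,11,12,13,14,15,16,17,18,19,20,21,22,23,24,25,26,27,28,29,30,31}
step 7: eval (z < (1 + (tid // 2)))  {0,1,2,3,4,5,6,7,8,9,10,11,12,13,14,15,16,17,18,19,20,21,22,23,24,25,26,27,28,29,30,31}
step 8: y <- (tid + (5 % 2))         {0,1,2,3,4,5,6,7,8,9,10,11,12,13,14,15,16,17,18,19,20,21,22,23,24,25,26,27,28,29,30,31}
step 9: z <- (z + 2)                 {0,1,2,3,4,5,6,7,8,9,10,11,12,13,14,15,16,17,18,19,20,21,22,23,24,25,26,27,28,29,30,31}
step 10: eval (z < (1 + (tid // 2)))  {0,1,2,3,4,5,6,7,8,9,10,11,12,13,14,15,16,17,18,19,20,21,22,23,24,25,26,27,28,29,30,31}
step 11: y <- (tid + (5 % 2))         {4,5,6,7,8,9,10,11,12,13,14,15,16,17,18,19,20,21,22,23,24,25,26,27,28,29,30,31}
step 12: z <- (z + 2)                 {4,5,6,7,8,9,10,11,12,13,14,15,16,17,18,19,20,21,22,23,24,25,26,27,28,29,30,31}
step 13: eval (z < (1 + (tid // 2)))  {4,5,6,7,8,9,10,11,12,13,14,15,16,17,18,19,20,21,22,23,24,25,26,27,28,29,30,31}
step 14: y <- (tid + (5 % 2))         {8,9,10,11,12,13,14,15,16,17,18,19,20,21,22,23,24,25,26,27,28,29,30,31}
step 15: z <- (z + 2)                 {8,9,10,11,12,13,14,15,16,17,18,19,20,21,22,23,24,25,26,27,28,29,30,31}
step 16: eval (z < (1 + (tid // 2)))  {8,9,10,11,12,13,14,15,16,17,18,19,20,21,22,23,24,25,26,27,28,29,30,31}
step 17: y <- (tid + (5 % 2))         {12,13,14,15,16,17,18,19,20,21,22,23,24,25,26,27,28,29,30,31}
step 18: z <- (z + 2)                 {12,13,14,15,16,17,18,19,20,21,22,23,24,25,26,27,28,29,30,31}
step 19: eval (z < (1 + (tid // 2)))  {12,13,14,15,16,17,18,19,20,21,22,23,24,25,26,27,28,29,30,31}
step 20: y <- (tid + (5 % 2))         {16,17,18,19,20,21,22,23,24,25,26,27,28,29,30,31}
step 21: z <- (z + 2)                 {16,17,18,19,20,21,22,23,24,25,26,27,28,29,30,31}
step 22: eval (z < (1 + (tid // 2)))  {16,17,18,19,20,21,22,23,24,25,26,27,28,29,30,31}
step 23: y <- (tid + (5 % 2))         {20,21,22,23,24,25,26,27,28,29,30,31}
step 24: z <- (z + 2)                 {20,21,22,23,24,25,26,27,28,29,30,31}
step 25: eval (z < (1 + (tid // 2)))  {20,21,22,23,24,25,26,27,28,29,30,31}
step 26: y <- (tid + (5 % 2))         {24,25,26,27,28,29,30,31}
step 27: z <- (z + 2)                 {24,25,26,27,28,29,30,31}
step 28: eval (z < (1 + (tid // 2)))  {24,25,26,27,28,29,30,31}
step 29: y <- (tid + (5 % 2))         {28,29,30,31}
step 30: z <- (z + 2)                 {28,29,30,31}
step 31: eval (z < (1 + (tid // 2)))  {28,29,30,31}
step 32: y <- 2                       {0,1,2,3,4,5,6,7,8,9,10,11,12,13,14,15,16,17,18,19,20,21,22,23,24,25,26,27,28,29,30,31}
step 33: z <- ((9 - tid) - (tid + z)) {0,1,2,3,4,5,6,7,8,9,10,11,12,13,14,15,16,17,18,19,20,21,22,23,24,25,26,27,28,29,30,31}
step 34: z <- max((-7 + z), z)        {0,1,2,3,4,5,6,7,8,9,10,11,12,13,14,15,16,17,18,19,20,21,22,23,24,25,26,27,28,29,30,31}
step 35: y <- max(3, max(z, 8))       {0,1,2,3,4,5,6,7,8,9,10,11,12,13,14,15,16,17,18,19,20,21,22,23,24,25,26,27,28,29,30,31}

Answer: 36 steps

z: 7,5,3,1,-3,-5,-7,-9,-13,-15,-17,-19,-23,-25,-27,-29,-33,-35,-37,-39,-43,-45,-47,-49,-53,-55,-57,-59,-63,-65,-67,-69
y: 8,8,8,8,8,8,8,8,8,8,8,8,8,8,8,8,8,8,8,8,8,8,8,8,8,8,8,8,8,8,8,8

steps = 36; useful = 816; efficiency = 816/1152 = 17/24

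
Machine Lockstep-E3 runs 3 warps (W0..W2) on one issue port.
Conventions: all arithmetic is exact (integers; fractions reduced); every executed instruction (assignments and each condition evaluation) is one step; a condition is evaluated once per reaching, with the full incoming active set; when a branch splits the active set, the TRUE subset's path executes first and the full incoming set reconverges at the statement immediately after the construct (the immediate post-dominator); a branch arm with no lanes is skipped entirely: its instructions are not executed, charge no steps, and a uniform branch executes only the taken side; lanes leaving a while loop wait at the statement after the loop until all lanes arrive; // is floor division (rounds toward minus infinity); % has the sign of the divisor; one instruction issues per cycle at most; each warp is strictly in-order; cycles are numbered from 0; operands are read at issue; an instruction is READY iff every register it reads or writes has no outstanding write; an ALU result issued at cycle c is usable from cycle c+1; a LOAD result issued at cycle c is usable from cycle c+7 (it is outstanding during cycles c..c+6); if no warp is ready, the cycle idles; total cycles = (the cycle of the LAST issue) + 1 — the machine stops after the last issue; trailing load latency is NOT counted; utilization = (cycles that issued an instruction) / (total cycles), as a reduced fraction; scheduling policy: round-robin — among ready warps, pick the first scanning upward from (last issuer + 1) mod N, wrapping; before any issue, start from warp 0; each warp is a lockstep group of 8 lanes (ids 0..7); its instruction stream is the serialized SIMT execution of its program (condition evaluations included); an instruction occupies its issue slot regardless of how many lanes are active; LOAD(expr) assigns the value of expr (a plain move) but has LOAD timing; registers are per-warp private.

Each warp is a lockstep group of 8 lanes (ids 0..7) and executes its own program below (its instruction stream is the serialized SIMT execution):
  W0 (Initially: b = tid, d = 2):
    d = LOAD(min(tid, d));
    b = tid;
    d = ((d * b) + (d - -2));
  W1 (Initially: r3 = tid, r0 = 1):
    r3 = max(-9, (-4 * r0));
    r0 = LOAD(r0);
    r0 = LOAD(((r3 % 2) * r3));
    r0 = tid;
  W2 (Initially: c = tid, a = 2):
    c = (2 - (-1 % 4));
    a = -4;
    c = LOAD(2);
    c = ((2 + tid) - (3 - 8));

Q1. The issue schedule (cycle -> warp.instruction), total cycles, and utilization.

cycle 0: W0.I0
cycle 1: W1.I0
cycle 2: W2.I0
cycle 3: W0.I1
cycle 4: W1.I1
cycle 5: W2.I1
cycle 6: W2.I2
cycle 7: W0.I2
cycle 8: idle
cycle 9: idle
cycle 10: idle
cycle 11: W1.I2
cycle 12: idle
cycle 13: W2.I3
cycle 14: idle
cycle 15: idle
cycle 16: idle
cycle 17: idle
cycle 18: W1.I3

Answer: 19 cycles, utilization 11/19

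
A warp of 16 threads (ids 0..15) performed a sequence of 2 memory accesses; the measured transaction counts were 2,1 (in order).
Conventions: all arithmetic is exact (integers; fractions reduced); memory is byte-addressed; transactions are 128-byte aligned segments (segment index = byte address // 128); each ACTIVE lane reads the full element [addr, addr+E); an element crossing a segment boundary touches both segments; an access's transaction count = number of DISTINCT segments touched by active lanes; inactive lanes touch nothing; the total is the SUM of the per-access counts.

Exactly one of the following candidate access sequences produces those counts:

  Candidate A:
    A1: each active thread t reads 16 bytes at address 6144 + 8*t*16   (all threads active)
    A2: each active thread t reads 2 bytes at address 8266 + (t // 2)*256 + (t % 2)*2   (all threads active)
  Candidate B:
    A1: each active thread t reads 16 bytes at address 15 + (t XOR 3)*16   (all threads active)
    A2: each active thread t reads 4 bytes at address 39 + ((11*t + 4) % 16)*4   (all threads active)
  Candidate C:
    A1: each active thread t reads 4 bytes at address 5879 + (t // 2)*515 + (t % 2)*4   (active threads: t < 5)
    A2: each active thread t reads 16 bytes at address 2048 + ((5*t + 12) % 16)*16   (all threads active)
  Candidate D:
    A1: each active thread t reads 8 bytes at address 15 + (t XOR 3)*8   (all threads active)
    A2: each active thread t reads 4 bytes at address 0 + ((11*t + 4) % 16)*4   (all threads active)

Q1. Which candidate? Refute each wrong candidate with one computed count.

A: A1 gives 16 transactions, not 2
B: A1 gives 3 transactions, not 2
C: A1 gives 5 transactions, not 2
D: all counts match (2,1)

Answer: D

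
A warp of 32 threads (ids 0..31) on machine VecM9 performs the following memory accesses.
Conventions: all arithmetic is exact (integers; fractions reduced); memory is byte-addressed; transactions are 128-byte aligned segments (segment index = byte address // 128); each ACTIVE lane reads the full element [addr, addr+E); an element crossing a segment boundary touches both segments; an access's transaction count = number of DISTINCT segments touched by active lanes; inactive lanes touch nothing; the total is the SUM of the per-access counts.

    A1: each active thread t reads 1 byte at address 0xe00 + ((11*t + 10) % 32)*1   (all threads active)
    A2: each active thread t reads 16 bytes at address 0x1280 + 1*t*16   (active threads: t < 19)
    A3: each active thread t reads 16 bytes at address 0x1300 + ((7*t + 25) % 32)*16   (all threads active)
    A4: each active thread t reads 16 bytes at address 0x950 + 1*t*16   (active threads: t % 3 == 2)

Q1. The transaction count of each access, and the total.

A1: 1 transaction
A2: 3 transactions
A3: 4 transactions
A4: 5 transactions

Answer: 1,3,4,5; total 13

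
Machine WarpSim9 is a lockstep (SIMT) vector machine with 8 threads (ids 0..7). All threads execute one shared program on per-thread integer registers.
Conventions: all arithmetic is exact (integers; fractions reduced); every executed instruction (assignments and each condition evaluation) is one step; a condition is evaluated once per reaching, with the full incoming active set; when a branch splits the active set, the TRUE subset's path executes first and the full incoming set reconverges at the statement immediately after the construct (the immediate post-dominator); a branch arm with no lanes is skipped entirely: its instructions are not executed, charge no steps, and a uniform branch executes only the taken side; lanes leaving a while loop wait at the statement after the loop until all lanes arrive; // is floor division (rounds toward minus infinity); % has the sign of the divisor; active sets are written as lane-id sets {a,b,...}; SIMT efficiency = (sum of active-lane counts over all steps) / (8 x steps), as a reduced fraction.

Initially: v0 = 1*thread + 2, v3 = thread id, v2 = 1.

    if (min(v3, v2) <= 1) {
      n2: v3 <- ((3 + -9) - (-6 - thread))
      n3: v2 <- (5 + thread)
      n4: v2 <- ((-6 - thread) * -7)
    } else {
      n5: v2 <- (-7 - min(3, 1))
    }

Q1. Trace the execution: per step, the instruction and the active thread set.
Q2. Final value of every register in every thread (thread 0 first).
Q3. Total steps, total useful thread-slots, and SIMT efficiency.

step 0: eval (min(v3, v2) <= 1)      {0,1,2,3,4,5,6,7}
step 1: v3 <- ((3 + -9) - (-6 - thread)) {0,1,2,3,4,5,6,7}
step 2: v2 <- (5 + thread)           {0,1,2,3,4,5,6,7}
step 3: v2 <- ((-6 - thread) * -7)   {0,1,2,3,4,5,6,7}

Answer: 4 steps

v0: 2,3,4,5,6,7,8,9
v3: 0,1,2,3,4,5,6,7
v2: 42,49,56,63,70,77,84,91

steps = 4; useful = 32; efficiency = 32/32 = 1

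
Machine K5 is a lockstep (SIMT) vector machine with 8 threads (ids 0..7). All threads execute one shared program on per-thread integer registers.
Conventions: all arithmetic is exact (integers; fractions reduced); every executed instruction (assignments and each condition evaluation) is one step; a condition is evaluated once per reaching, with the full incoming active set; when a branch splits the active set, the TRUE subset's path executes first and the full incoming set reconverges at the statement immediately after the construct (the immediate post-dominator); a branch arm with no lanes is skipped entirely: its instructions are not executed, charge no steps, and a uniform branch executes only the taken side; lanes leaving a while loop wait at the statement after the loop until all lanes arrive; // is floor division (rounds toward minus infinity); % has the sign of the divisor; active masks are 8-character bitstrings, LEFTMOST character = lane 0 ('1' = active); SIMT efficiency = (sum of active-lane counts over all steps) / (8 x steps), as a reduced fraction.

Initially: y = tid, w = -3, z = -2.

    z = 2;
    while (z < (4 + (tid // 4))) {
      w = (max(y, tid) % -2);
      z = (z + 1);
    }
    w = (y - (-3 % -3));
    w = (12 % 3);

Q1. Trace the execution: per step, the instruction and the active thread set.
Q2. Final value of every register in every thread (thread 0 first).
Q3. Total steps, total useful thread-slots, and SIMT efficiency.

step 0: z <- 2                       11111111
step 1: eval (z < (4 + (tid // 4)))  11111111
step 2: w <- (max(y, tid) % -2)      11111111
step 3: z <- (z + 1)                 11111111
step 4: eval (z < (4 + (tid // 4)))  11111111
step 5: w <- (max(y, tid) % -2)      11111111
step 6: z <- (z + 1)                 11111111
step 7: eval (z < (4 + (tid // 4)))  11111111
step 8: w <- (max(y, tid) % -2)      00001111
step 9: z <- (z + 1)                 00001111
step 10: eval (z < (4 + (tid // 4)))  00001111
step 11: w <- (y - (-3 % -3))         11111111
step 12: w <- (12 % 3)                11111111

Answer: 13 steps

y: 0,1,2,3,4,5,6,7
w: 0,0,0,0,0,0,0,0
z: 4,4,4,4,5,5,5,5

steps = 13; useful = 92; efficiency = 92/104 = 23/26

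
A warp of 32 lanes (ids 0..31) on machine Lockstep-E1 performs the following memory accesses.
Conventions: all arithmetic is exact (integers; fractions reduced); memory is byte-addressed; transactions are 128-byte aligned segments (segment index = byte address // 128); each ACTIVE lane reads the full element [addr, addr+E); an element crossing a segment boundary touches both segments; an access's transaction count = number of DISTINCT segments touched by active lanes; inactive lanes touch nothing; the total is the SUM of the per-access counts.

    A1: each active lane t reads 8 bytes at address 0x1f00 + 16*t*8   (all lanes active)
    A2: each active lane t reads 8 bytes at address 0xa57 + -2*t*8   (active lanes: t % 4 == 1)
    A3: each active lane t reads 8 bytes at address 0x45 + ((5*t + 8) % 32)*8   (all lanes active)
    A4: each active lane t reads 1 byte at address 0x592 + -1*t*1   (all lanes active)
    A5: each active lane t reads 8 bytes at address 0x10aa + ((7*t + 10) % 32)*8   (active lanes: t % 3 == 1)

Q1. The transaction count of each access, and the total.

A1: 32 transactions
A2: 4 transactions
A3: 3 transactions
A4: 2 transactions
A5: 3 transactions

Answer: 32,4,3,2,3; total 44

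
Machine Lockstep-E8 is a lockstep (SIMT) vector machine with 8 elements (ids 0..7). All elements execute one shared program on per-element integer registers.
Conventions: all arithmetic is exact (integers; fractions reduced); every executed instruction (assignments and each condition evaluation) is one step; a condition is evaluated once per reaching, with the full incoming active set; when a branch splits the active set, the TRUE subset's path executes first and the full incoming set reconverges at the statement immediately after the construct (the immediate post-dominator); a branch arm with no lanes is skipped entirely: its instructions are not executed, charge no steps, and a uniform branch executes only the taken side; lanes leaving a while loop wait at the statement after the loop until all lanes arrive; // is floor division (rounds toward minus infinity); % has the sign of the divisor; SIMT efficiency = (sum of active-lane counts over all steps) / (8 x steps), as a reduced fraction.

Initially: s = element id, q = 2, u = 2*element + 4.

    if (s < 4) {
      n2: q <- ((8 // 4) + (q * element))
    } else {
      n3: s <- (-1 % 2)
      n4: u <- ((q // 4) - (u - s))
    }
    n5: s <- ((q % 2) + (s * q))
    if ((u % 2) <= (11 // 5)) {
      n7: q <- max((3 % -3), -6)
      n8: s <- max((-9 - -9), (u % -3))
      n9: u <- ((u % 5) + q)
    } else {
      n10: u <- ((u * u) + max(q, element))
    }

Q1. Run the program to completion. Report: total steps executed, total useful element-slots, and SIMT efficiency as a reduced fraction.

Answer: 9 steps, 60 useful, 5/6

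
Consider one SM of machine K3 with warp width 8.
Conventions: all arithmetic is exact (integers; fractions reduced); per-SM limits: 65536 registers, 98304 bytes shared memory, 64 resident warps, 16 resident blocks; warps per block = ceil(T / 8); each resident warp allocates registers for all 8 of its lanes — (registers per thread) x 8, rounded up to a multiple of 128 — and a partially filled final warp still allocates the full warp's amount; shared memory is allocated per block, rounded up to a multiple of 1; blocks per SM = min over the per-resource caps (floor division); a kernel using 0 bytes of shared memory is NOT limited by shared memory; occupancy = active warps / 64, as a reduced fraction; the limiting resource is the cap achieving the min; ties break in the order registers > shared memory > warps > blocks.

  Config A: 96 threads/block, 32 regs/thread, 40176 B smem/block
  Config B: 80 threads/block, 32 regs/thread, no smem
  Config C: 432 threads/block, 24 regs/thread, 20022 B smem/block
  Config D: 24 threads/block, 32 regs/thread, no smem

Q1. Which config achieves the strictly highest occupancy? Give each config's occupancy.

occupancies: A 3/8, B 15/16, C 27/32, D 3/4

Answer: B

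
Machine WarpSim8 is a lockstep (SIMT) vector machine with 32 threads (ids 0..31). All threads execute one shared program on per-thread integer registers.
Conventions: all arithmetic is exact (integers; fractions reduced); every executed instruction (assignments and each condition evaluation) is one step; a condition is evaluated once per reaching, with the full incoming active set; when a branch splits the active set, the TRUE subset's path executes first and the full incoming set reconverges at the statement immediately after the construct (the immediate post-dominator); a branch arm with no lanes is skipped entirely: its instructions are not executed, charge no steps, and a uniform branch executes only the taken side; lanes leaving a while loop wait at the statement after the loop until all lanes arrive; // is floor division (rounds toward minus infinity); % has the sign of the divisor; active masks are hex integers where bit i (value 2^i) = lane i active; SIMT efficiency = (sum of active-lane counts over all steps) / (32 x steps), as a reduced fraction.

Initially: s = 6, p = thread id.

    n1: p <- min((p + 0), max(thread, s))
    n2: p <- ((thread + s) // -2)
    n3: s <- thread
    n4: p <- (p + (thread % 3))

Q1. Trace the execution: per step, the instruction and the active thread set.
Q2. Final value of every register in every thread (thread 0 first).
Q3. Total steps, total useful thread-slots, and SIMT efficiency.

step 0: p <- min((p + 0), max(thread, s)) 0xffffffff
step 1: p <- ((thread + s) // -2)    0xffffffff
step 2: s <- thread                  0xffffffff
step 3: p <- (p + (thread % 3))      0xffffffff

Answer: 4 steps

s: 0,1,2,3,4,5,6,7,8,9,10,11,12,13,14,15,16,17,18,19,20,21,22,23,24,25,26,27,28,29,30,31
p: -3,-3,-2,-5,-4,-4,-6,-6,-5,-8,-7,-7,-9,-9,-8,-11,-10,-10,-12,-12,-11,-14,-13,-13,-15,-15,-14,-17,-16,-16,-18,-18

steps = 4; useful = 128; efficiency = 128/128 = 1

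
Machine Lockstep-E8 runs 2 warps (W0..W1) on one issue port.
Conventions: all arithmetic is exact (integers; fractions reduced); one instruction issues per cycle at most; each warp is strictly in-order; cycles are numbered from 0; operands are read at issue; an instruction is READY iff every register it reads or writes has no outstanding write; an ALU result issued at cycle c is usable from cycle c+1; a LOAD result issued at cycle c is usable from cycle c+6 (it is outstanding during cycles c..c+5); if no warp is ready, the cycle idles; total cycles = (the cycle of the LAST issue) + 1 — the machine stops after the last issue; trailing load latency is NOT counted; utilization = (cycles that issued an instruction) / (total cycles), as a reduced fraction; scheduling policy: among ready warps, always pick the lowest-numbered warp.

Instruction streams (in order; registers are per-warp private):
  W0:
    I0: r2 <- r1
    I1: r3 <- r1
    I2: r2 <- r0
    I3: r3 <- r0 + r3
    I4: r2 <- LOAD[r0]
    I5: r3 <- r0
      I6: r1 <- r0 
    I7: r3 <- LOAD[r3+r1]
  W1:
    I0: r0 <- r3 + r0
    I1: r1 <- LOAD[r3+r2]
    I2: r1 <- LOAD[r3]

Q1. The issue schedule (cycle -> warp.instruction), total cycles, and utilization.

cycle 0: W0.I0
cycle 1: W0.I1
cycle 2: W0.I2
cycle 3: W0.I3
cycle 4: W0.I4
cycle 5: W0.I5
cycle 6: W0.I6
cycle 7: W0.I7
cycle 8: W1.I0
cycle 9: W1.I1
cycle 10: idle
cycle 11: idle
cycle 12: idle
cycle 13: idle
cycle 14: idle
cycle 15: W1.I2

Answer: 16 cycles, utilization 11/16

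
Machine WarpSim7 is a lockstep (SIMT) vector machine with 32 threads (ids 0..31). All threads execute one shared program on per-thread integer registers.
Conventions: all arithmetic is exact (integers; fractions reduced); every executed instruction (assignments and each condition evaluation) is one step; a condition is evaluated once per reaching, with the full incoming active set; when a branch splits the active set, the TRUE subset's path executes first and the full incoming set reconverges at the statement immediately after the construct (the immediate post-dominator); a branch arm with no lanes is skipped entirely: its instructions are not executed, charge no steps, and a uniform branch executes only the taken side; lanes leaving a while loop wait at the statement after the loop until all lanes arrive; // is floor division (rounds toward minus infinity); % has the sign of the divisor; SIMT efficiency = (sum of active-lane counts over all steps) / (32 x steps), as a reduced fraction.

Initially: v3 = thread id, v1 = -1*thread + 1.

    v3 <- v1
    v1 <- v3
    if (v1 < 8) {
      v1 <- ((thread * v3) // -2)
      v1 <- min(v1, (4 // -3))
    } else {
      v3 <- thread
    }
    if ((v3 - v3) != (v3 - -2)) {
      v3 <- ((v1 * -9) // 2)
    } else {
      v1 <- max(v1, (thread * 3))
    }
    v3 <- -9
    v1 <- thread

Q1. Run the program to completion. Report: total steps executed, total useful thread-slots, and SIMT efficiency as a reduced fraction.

Answer: 10 steps, 288 useful, 9/10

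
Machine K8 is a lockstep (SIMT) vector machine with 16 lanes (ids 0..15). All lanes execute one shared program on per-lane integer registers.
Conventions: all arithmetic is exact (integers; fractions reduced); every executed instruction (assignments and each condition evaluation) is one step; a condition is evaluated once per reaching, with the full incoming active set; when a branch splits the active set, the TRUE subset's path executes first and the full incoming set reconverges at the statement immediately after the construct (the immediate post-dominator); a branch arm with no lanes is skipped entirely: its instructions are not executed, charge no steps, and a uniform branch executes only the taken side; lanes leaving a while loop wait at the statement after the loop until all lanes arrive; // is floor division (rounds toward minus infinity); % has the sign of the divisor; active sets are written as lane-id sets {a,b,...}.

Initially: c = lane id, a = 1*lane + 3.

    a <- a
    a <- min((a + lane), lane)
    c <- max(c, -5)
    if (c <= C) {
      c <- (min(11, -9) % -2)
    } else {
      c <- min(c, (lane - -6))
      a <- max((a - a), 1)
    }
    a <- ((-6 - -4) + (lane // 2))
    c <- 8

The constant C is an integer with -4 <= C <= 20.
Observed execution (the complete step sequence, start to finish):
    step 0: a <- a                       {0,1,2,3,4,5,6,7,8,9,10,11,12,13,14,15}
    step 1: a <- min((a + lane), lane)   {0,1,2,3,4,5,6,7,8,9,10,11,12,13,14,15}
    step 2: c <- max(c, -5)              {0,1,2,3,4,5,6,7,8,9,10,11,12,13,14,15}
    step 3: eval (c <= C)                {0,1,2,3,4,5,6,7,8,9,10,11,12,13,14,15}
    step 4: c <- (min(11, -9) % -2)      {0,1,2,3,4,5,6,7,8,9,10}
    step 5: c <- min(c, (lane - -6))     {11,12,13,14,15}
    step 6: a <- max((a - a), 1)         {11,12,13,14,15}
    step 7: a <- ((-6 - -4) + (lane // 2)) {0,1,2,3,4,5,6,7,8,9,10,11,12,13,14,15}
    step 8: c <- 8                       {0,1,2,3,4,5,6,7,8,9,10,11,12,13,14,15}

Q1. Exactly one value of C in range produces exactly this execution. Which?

Answer: C = 10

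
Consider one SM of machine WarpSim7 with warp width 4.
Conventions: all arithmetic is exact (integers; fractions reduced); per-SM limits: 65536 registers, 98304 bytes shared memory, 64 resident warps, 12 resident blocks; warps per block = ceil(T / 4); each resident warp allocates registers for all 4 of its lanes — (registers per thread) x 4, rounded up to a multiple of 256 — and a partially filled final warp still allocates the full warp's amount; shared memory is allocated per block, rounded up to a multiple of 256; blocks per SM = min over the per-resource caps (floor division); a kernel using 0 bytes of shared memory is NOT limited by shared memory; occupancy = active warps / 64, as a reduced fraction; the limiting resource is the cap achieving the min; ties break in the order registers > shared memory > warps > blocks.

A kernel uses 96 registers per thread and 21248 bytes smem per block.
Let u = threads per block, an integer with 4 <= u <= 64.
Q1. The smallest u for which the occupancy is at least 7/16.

Answer: u = 25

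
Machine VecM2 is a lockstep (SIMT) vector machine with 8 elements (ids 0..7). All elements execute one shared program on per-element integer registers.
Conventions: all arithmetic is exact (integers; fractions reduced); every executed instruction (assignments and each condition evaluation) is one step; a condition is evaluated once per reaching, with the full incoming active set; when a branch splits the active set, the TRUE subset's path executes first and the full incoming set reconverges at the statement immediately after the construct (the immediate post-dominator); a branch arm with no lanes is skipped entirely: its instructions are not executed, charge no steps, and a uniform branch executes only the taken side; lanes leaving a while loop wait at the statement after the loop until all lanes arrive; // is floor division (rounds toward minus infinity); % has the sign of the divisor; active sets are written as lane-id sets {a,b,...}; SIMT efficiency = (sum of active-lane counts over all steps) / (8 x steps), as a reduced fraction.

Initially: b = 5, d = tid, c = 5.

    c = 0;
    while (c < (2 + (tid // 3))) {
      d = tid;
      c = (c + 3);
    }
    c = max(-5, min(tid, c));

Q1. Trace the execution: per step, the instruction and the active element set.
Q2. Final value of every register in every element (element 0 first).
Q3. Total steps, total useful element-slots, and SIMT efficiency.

step 0: c <- 0                       {0,1,2,3,4,5,6,7}
step 1: eval (c < (2 + (tid // 3)))  {0,1,2,3,4,5,6,7}
step 2: d <- tid                     {0,1,2,3,4,5,6,7}
step 3: c <- (c + 3)                 {0,1,2,3,4,5,6,7}
step 4: eval (c < (2 + (tid // 3)))  {0,1,2,3,4,5,6,7}
step 5: d <- tid                     {6,7}
step 6: c <- (c + 3)                 {6,7}
step 7: eval (c < (2 + (tid // 3)))  {6,7}
step 8: c <- max(-5, min(tid, c))    {0,1,2,3,4,5,6,7}

Answer: 9 steps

b: 5,5,5,5,5,5,5,5
d: 0,1,2,3,4,5,6,7
c: 0,1,2,3,3,3,6,6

steps = 9; useful = 54; efficiency = 54/72 = 3/4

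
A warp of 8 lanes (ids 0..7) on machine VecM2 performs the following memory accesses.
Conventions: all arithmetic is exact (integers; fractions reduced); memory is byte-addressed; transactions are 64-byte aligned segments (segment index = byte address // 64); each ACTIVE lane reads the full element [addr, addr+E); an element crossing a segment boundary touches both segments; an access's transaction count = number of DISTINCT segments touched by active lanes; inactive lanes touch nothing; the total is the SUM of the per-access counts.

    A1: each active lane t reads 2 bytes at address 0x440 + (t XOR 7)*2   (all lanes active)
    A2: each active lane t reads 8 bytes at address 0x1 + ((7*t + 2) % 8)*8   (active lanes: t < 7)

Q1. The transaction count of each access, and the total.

A1: 1 transaction
A2: 2 transactions

Answer: 1,2; total 3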